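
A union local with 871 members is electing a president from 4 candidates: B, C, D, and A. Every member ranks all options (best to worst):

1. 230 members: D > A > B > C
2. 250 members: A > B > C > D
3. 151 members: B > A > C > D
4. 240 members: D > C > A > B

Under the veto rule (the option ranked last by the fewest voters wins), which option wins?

A

Last-place votes: B 240, C 230, D 401, A 0.
A is ranked last by the fewest voters, so A wins.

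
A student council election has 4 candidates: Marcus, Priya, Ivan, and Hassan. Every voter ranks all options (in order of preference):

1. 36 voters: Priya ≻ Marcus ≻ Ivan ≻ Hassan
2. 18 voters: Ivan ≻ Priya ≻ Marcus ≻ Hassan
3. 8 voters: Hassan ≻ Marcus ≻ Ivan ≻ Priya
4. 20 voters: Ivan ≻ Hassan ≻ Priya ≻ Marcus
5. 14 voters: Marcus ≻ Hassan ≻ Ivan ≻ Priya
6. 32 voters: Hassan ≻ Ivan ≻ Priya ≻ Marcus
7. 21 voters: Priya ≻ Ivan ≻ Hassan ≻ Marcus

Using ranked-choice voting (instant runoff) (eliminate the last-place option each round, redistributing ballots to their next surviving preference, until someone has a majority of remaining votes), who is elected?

Round 1: Marcus 14, Priya 57, Ivan 38, Hassan 40. Eliminate Marcus.
Round 2: Priya 57, Ivan 38, Hassan 54. Eliminate Ivan.
Round 3: Priya 75, Hassan 74. Priya has a majority.

Priya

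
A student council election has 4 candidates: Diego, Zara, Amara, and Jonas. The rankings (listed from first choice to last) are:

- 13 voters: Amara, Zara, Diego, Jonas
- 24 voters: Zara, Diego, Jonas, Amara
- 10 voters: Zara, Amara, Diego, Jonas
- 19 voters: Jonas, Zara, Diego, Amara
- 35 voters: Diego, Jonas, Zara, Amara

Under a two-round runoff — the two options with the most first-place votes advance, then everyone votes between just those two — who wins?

Round 1 first-place votes: Diego 35, Zara 34, Amara 13, Jonas 19.
Diego and Zara advance.
Runoff: Diego is preferred to Zara by 35 voters; Zara by 66.
Zara wins the runoff.

Zara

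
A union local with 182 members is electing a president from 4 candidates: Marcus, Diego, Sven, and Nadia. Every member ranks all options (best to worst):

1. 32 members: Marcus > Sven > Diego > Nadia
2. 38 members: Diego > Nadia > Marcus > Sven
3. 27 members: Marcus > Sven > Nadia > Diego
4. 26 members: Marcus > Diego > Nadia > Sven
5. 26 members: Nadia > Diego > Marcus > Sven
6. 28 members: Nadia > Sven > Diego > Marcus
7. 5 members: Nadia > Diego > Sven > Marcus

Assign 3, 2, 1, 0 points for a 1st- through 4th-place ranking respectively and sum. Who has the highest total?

Marcus

Marcus: 32·3 + 38·1 + 27·3 + 26·3 + 26·1 + 28·0 + 5·0 = 319
Diego: 32·1 + 38·3 + 27·0 + 26·2 + 26·2 + 28·1 + 5·2 = 288
Sven: 32·2 + 38·0 + 27·2 + 26·0 + 26·0 + 28·2 + 5·1 = 179
Nadia: 32·0 + 38·2 + 27·1 + 26·1 + 26·3 + 28·3 + 5·3 = 306
Marcus has the highest Borda score (319).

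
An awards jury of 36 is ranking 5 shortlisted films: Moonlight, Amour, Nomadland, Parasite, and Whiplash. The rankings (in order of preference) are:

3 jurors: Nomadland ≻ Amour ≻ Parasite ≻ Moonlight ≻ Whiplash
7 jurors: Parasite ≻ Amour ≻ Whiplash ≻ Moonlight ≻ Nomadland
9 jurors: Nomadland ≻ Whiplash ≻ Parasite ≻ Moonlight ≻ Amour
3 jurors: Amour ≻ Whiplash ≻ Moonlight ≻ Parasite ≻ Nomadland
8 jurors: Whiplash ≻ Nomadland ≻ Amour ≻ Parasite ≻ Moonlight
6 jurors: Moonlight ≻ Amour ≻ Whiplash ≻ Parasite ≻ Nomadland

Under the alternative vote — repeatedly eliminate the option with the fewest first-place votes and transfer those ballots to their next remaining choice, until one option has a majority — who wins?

Round 1: Moonlight 6, Amour 3, Nomadland 12, Parasite 7, Whiplash 8. Eliminate Amour.
Round 2: Moonlight 6, Nomadland 12, Parasite 7, Whiplash 11. Eliminate Moonlight.
Round 3: Nomadland 12, Parasite 7, Whiplash 17. Eliminate Parasite.
Round 4: Nomadland 12, Whiplash 24. Whiplash has a majority.

Whiplash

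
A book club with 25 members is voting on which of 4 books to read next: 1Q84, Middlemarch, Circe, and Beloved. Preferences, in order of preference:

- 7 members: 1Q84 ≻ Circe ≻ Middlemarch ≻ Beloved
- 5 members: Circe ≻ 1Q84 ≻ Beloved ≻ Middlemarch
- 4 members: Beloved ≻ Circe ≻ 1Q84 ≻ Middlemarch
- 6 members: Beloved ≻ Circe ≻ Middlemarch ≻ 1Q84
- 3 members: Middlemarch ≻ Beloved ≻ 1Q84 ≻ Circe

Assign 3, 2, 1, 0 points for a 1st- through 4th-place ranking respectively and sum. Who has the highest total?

Circe

1Q84: 7·3 + 5·2 + 4·1 + 6·0 + 3·1 = 38
Middlemarch: 7·1 + 5·0 + 4·0 + 6·1 + 3·3 = 22
Circe: 7·2 + 5·3 + 4·2 + 6·2 + 3·0 = 49
Beloved: 7·0 + 5·1 + 4·3 + 6·3 + 3·2 = 41
Circe has the highest Borda score (49).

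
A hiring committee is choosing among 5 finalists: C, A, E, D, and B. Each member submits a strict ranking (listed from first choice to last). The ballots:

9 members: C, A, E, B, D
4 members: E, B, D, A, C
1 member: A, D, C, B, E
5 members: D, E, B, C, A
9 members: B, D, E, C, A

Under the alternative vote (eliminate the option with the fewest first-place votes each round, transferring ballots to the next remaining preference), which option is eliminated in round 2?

Round 1: C 9, A 1, E 4, D 5, B 9. Eliminate A.
Round 2: C 9, E 4, D 6, B 9. Eliminate E.

E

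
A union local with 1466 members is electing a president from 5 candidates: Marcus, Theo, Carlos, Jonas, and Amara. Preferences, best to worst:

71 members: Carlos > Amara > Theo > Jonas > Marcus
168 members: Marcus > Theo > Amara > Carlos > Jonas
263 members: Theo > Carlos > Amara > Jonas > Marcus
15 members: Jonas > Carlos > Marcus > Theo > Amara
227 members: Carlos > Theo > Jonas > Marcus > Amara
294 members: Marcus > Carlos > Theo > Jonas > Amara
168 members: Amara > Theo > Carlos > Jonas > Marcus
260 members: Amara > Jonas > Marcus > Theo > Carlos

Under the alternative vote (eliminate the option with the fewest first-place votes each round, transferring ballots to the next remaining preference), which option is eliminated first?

Jonas

Round 1: Marcus 462, Theo 263, Carlos 298, Jonas 15, Amara 428. Eliminate Jonas.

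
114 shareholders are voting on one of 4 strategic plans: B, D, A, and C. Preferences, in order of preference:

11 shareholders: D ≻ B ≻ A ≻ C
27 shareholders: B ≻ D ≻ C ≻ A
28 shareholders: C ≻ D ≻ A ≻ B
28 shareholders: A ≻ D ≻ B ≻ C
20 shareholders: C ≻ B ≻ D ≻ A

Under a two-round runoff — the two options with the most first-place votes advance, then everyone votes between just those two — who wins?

C

Round 1 first-place votes: B 27, D 11, A 28, C 48.
C and A advance.
Runoff: C is preferred to A by 75 voters; A by 39.
C wins the runoff.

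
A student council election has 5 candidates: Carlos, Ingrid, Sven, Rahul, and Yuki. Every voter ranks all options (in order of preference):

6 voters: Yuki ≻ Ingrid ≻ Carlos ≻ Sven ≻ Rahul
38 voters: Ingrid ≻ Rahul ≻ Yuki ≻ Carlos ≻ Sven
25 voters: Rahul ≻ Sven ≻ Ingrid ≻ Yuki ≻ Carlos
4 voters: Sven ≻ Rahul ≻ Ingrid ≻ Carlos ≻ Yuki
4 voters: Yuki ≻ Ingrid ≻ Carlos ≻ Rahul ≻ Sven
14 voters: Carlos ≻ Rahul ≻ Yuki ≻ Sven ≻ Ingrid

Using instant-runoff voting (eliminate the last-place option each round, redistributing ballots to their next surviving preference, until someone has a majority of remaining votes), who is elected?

Ingrid

Round 1: Carlos 14, Ingrid 38, Sven 4, Rahul 25, Yuki 10. Eliminate Sven.
Round 2: Carlos 14, Ingrid 38, Rahul 29, Yuki 10. Eliminate Yuki.
Round 3: Carlos 14, Ingrid 48, Rahul 29. Ingrid has a majority.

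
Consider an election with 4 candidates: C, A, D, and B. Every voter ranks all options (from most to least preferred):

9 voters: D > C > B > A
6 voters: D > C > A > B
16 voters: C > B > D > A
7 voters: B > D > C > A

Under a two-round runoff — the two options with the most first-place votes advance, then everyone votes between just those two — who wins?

Round 1 first-place votes: C 16, A 0, D 15, B 7.
C and D advance.
Runoff: C is preferred to D by 16 voters; D by 22.
D wins the runoff.

D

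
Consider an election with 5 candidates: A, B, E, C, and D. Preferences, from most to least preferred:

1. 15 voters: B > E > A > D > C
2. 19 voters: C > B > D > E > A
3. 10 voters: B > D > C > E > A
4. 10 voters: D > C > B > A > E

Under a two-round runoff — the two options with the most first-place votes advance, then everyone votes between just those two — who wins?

Round 1 first-place votes: A 0, B 25, E 0, C 19, D 10.
B and C advance.
Runoff: B is preferred to C by 25 voters; C by 29.
C wins the runoff.

C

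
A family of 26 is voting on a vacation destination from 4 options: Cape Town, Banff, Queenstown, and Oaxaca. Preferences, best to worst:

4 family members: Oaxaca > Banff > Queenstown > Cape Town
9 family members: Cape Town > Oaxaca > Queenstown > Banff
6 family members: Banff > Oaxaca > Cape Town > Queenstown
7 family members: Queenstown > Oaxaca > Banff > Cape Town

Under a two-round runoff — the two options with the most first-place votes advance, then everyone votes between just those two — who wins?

Cape Town

Round 1 first-place votes: Cape Town 9, Banff 6, Queenstown 7, Oaxaca 4.
Cape Town and Queenstown advance.
Runoff: Cape Town is preferred to Queenstown by 15 voters; Queenstown by 11.
Cape Town wins the runoff.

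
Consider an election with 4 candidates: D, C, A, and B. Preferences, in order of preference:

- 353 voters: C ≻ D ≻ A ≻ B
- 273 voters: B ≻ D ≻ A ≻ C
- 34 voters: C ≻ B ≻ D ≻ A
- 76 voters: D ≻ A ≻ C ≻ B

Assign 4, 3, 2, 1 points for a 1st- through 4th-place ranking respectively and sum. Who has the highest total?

D

D: 353·3 + 273·3 + 34·2 + 76·4 = 2250
C: 353·4 + 273·1 + 34·4 + 76·2 = 1973
A: 353·2 + 273·2 + 34·1 + 76·3 = 1514
B: 353·1 + 273·4 + 34·3 + 76·1 = 1623
D has the highest Borda score (2250).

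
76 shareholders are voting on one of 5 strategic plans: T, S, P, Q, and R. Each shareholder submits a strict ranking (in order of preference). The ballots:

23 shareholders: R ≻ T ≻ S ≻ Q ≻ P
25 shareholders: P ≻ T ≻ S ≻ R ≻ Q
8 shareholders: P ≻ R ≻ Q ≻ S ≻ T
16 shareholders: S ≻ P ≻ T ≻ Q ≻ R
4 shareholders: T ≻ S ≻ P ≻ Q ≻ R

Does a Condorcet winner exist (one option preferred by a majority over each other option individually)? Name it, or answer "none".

none

Checking pairwise contests:
P beats T 49–27.
T beats S 52–24.
S beats P 43–33.
T beats Q 68–8.
T beats R 45–31.
Every option loses at least one head-to-head, so there is no Condorcet winner.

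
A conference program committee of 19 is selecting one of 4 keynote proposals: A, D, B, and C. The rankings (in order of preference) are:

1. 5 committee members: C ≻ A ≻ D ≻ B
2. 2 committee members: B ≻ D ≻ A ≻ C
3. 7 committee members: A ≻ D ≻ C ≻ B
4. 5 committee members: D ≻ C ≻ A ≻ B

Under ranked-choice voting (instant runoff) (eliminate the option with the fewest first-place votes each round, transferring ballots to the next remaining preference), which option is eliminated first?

Round 1: A 7, D 5, B 2, C 5. Eliminate B.

B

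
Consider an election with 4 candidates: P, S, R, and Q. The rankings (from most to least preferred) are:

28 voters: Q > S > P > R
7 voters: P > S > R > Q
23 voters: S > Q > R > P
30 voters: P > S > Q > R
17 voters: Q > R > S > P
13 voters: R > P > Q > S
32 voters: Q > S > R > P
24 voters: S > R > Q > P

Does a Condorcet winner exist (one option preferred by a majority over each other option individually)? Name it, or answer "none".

Q vs P: 124–50 for Q.
Q vs S: 90–84 for Q.
Q vs R: 130–44 for Q.
Q beats every other option head-to-head.

Q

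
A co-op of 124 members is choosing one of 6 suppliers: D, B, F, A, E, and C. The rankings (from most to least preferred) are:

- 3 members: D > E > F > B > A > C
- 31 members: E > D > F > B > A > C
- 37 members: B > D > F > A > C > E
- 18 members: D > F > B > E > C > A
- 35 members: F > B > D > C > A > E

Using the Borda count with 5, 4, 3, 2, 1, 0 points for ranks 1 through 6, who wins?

D: 3·5 + 31·4 + 37·4 + 18·5 + 35·3 = 482
B: 3·2 + 31·2 + 37·5 + 18·3 + 35·4 = 447
F: 3·3 + 31·3 + 37·3 + 18·4 + 35·5 = 460
A: 3·1 + 31·1 + 37·2 + 18·0 + 35·1 = 143
E: 3·4 + 31·5 + 37·0 + 18·2 + 35·0 = 203
C: 3·0 + 31·0 + 37·1 + 18·1 + 35·2 = 125
D has the highest Borda score (482).

D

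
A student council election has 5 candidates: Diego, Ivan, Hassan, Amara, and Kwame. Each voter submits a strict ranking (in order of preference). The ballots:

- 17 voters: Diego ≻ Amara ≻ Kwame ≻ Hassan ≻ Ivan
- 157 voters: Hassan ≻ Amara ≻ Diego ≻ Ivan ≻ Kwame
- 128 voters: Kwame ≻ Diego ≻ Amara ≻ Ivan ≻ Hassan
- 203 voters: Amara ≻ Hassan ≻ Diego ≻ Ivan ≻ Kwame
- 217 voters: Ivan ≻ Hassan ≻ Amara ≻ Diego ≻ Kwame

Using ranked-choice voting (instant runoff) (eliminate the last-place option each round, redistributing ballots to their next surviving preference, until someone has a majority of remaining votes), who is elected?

Amara

Round 1: Diego 17, Ivan 217, Hassan 157, Amara 203, Kwame 128. Eliminate Diego.
Round 2: Ivan 217, Hassan 157, Amara 220, Kwame 128. Eliminate Kwame.
Round 3: Ivan 217, Hassan 157, Amara 348. Eliminate Hassan.
Round 4: Ivan 217, Amara 505. Amara has a majority.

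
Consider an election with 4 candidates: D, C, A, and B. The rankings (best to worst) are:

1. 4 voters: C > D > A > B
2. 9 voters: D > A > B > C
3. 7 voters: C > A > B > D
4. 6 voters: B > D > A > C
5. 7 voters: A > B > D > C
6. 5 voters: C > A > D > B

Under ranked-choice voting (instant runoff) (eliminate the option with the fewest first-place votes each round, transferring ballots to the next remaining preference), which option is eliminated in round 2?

A

Round 1: D 9, C 16, A 7, B 6. Eliminate B.
Round 2: D 15, C 16, A 7. Eliminate A.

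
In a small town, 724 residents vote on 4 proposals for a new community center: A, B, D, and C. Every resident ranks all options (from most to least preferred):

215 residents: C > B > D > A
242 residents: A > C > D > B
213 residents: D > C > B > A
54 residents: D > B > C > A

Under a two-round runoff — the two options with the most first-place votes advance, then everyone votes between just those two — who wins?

Round 1 first-place votes: A 242, B 0, D 267, C 215.
D and A advance.
Runoff: D is preferred to A by 482 voters; A by 242.
D wins the runoff.

D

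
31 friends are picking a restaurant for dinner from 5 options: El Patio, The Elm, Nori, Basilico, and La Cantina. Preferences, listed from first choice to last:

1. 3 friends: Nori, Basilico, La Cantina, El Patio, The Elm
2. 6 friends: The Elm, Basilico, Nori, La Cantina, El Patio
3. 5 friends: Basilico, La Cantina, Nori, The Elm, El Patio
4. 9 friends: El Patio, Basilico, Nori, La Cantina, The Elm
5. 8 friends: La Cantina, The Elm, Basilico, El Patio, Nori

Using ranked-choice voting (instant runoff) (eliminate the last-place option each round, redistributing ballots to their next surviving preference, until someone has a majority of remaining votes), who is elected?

Round 1: El Patio 9, The Elm 6, Nori 3, Basilico 5, La Cantina 8. Eliminate Nori.
Round 2: El Patio 9, The Elm 6, Basilico 8, La Cantina 8. Eliminate The Elm.
Round 3: El Patio 9, Basilico 14, La Cantina 8. Eliminate La Cantina.
Round 4: El Patio 9, Basilico 22. Basilico has a majority.

Basilico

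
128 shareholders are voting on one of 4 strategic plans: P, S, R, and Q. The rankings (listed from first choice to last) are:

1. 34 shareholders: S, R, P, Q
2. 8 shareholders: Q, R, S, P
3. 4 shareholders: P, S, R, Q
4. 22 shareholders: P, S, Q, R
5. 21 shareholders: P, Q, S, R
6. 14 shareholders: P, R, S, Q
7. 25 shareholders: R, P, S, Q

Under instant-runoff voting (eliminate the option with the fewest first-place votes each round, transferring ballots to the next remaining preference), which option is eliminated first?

Q

Round 1: P 61, S 34, R 25, Q 8. Eliminate Q.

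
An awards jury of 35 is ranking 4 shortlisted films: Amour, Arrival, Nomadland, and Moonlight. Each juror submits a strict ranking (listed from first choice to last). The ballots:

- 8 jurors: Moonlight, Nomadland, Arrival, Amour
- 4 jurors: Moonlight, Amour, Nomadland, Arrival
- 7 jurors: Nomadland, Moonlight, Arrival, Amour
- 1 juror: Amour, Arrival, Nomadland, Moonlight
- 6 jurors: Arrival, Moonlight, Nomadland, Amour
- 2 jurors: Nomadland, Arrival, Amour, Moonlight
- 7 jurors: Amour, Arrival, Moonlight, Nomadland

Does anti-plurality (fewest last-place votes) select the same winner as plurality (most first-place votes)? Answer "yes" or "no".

Anti-plurality — last-place votes: Amour 21, Arrival 4, Nomadland 7, Moonlight 3. Winner: Moonlight.
Plurality — first-place votes: Amour 8, Arrival 6, Nomadland 9, Moonlight 12. Winner: Moonlight.
The two methods agree.

yes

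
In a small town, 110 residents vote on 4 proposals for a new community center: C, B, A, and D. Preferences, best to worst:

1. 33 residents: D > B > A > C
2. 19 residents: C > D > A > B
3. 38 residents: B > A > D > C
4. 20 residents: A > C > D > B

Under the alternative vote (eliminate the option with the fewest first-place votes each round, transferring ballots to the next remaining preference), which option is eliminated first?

Round 1: C 19, B 38, A 20, D 33. Eliminate C.

C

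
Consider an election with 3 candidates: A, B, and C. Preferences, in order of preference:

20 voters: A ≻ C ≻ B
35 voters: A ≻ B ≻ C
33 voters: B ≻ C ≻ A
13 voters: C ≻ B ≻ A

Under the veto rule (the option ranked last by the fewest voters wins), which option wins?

Last-place votes: A 46, B 20, C 35.
B is ranked last by the fewest voters, so B wins.

B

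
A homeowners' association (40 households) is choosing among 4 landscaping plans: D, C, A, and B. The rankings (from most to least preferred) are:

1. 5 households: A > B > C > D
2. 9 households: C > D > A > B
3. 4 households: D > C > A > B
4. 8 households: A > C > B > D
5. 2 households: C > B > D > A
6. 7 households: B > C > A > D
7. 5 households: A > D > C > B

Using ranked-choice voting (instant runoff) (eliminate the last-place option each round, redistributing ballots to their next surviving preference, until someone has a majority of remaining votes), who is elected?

Round 1: D 4, C 11, A 18, B 7. Eliminate D.
Round 2: C 15, A 18, B 7. Eliminate B.
Round 3: C 22, A 18. C has a majority.

C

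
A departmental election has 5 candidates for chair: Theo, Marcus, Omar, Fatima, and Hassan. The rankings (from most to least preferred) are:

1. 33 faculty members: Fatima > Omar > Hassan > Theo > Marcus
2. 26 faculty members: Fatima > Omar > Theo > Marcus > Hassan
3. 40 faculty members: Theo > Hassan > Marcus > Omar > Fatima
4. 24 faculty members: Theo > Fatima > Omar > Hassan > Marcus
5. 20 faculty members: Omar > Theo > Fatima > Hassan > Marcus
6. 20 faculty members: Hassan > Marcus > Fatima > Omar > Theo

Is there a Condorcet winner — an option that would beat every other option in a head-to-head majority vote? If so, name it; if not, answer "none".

none

Checking pairwise contests:
Omar beats Theo 99–64.
Theo beats Marcus 143–20.
Fatima beats Omar 103–60.
Theo beats Fatima 84–79.
Theo beats Hassan 110–53.
Every option loses at least one head-to-head, so there is no Condorcet winner.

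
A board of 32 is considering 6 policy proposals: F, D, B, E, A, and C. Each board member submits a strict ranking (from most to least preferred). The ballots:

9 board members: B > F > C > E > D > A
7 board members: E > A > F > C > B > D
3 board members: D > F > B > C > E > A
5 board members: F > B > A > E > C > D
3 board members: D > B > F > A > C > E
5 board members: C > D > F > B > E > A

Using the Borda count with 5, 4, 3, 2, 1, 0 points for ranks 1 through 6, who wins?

F: 9·4 + 7·3 + 3·4 + 5·5 + 3·3 + 5·3 = 118
D: 9·1 + 7·0 + 3·5 + 5·0 + 3·5 + 5·4 = 59
B: 9·5 + 7·1 + 3·3 + 5·4 + 3·4 + 5·2 = 103
E: 9·2 + 7·5 + 3·1 + 5·2 + 3·0 + 5·1 = 71
A: 9·0 + 7·4 + 3·0 + 5·3 + 3·2 + 5·0 = 49
C: 9·3 + 7·2 + 3·2 + 5·1 + 3·1 + 5·5 = 80
F has the highest Borda score (118).

F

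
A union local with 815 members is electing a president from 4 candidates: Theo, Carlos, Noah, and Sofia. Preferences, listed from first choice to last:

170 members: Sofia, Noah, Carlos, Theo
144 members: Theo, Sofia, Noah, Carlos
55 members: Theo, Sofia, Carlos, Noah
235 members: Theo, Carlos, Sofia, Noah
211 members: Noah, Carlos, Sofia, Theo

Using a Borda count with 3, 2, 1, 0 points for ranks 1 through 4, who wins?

Sofia

Theo: 170·0 + 144·3 + 55·3 + 235·3 + 211·0 = 1302
Carlos: 170·1 + 144·0 + 55·1 + 235·2 + 211·2 = 1117
Noah: 170·2 + 144·1 + 55·0 + 235·0 + 211·3 = 1117
Sofia: 170·3 + 144·2 + 55·2 + 235·1 + 211·1 = 1354
Sofia has the highest Borda score (1354).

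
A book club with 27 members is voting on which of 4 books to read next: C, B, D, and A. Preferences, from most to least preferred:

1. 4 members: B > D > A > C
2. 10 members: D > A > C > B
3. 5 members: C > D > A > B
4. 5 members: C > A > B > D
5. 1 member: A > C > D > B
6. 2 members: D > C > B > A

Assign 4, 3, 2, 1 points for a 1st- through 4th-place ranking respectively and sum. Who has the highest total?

D

C: 4·1 + 10·2 + 5·4 + 5·4 + 1·3 + 2·3 = 73
B: 4·4 + 10·1 + 5·1 + 5·2 + 1·1 + 2·2 = 46
D: 4·3 + 10·4 + 5·3 + 5·1 + 1·2 + 2·4 = 82
A: 4·2 + 10·3 + 5·2 + 5·3 + 1·4 + 2·1 = 69
D has the highest Borda score (82).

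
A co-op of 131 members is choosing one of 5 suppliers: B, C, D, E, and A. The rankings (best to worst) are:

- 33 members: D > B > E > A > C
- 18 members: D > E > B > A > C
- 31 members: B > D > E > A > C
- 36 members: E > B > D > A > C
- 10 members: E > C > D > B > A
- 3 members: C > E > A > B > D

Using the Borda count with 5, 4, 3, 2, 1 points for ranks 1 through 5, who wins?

B: 33·4 + 18·3 + 31·5 + 36·4 + 10·2 + 3·2 = 511
C: 33·1 + 18·1 + 31·1 + 36·1 + 10·4 + 3·5 = 173
D: 33·5 + 18·5 + 31·4 + 36·3 + 10·3 + 3·1 = 520
E: 33·3 + 18·4 + 31·3 + 36·5 + 10·5 + 3·4 = 506
A: 33·2 + 18·2 + 31·2 + 36·2 + 10·1 + 3·3 = 255
D has the highest Borda score (520).

D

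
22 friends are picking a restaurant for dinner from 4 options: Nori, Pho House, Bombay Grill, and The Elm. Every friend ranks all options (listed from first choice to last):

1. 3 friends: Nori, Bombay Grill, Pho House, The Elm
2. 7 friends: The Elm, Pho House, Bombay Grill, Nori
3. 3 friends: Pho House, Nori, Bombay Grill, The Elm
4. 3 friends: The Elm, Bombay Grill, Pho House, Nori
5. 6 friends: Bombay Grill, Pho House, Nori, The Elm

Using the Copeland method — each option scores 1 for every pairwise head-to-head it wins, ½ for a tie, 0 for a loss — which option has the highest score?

Bombay Grill

Nori: beats The Elm; loses to Pho House and Bombay Grill → score 1.
Pho House: beats Nori and The Elm; loses to Bombay Grill → score 2.
Bombay Grill: beats Nori, Pho House, and The Elm → score 3.
The Elm: loses to Nori, Pho House, and Bombay Grill → score 0.
Bombay Grill has the best pairwise record.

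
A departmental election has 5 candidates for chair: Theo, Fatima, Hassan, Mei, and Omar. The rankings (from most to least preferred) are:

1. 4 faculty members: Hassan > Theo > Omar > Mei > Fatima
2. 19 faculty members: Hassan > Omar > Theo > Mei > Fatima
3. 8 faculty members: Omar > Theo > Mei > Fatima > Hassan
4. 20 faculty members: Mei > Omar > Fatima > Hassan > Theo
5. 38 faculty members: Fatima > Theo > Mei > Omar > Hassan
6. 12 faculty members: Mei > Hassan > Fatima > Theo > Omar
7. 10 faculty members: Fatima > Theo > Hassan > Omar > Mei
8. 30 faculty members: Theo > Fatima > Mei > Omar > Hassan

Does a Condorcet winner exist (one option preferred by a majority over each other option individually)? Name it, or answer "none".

Fatima vs Theo: 80–61 for Fatima.
Fatima vs Hassan: 106–35 for Fatima.
Fatima vs Mei: 78–63 for Fatima.
Fatima vs Omar: 90–51 for Fatima.
Fatima beats every other option head-to-head.

Fatima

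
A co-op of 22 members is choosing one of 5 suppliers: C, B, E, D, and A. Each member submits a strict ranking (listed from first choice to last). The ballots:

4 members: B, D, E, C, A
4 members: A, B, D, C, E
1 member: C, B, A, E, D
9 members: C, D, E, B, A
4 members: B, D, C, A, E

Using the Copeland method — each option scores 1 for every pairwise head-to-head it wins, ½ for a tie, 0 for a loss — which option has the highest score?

B

C: beats E and A; loses to B and D → score 2.
B: beats C, E, D, and A → score 4.
E: beats A; loses to C, B, and D → score 1.
D: beats C, E, and A; loses to B → score 3.
A: loses to C, B, E, and D → score 0.
B has the best pairwise record.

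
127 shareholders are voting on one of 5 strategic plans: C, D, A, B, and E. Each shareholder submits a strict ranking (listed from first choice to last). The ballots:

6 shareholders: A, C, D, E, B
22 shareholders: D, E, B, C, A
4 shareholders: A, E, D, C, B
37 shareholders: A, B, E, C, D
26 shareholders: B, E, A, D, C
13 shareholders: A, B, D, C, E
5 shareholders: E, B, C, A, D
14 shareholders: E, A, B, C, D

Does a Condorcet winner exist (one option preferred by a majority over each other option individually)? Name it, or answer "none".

Checking pairwise contests:
D beats C 65–62.
A beats D 105–22.
E beats A 67–60.
A beats B 74–53.
B beats E 76–51.
Every option loses at least one head-to-head, so there is no Condorcet winner.

none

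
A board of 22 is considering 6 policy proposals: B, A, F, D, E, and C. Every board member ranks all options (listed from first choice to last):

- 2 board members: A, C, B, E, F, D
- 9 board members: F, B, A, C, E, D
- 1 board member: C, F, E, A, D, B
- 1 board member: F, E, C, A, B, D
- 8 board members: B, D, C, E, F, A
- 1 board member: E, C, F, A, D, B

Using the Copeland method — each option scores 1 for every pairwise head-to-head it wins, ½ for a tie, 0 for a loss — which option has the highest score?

B

B: beats A, D, E, and C; loses to F → score 4.
A: beats D; ties E and C; loses to B and F → score 2.
F: beats B, A, and D; ties E; loses to C → score 3.5.
D: loses to B, A, F, E, and C → score 0.
E: beats D; ties A and F; loses to B and C → score 2.
C: beats F, D, and E; ties A; loses to B → score 3.5.
B has the best pairwise record.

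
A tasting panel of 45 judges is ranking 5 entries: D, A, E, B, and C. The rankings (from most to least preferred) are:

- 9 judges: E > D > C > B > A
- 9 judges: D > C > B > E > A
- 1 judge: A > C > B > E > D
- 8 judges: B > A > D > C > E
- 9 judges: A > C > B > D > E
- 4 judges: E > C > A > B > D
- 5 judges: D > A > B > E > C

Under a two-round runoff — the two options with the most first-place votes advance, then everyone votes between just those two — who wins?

D

Round 1 first-place votes: D 14, A 10, E 13, B 8, C 0.
D and E advance.
Runoff: D is preferred to E by 31 voters; E by 14.
D wins the runoff.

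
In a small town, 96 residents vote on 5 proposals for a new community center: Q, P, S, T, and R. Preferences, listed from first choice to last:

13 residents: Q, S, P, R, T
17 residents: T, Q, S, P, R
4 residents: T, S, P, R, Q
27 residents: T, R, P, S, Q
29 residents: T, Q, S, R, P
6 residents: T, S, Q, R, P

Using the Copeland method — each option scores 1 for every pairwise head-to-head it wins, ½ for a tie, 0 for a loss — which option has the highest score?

Q: beats P, S, and R; loses to T → score 3.
P: loses to Q, S, T, and R → score 0.
S: beats P and R; loses to Q and T → score 2.
T: beats Q, P, S, and R → score 4.
R: beats P; loses to Q, S, and T → score 1.
T has the best pairwise record.

T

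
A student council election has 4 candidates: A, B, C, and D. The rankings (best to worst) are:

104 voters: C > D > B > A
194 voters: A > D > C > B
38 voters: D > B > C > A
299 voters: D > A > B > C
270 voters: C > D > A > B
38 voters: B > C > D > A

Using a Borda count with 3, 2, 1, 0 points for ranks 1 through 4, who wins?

A: 104·0 + 194·3 + 38·0 + 299·2 + 270·1 + 38·0 = 1450
B: 104·1 + 194·0 + 38·2 + 299·1 + 270·0 + 38·3 = 593
C: 104·3 + 194·1 + 38·1 + 299·0 + 270·3 + 38·2 = 1430
D: 104·2 + 194·2 + 38·3 + 299·3 + 270·2 + 38·1 = 2185
D has the highest Borda score (2185).

D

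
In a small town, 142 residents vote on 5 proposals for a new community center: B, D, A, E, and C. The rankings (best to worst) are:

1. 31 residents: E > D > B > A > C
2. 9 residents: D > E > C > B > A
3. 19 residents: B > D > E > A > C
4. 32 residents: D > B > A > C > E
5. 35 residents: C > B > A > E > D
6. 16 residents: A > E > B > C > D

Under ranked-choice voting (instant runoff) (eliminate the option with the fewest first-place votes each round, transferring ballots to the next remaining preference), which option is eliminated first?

Round 1: B 19, D 41, A 16, E 31, C 35. Eliminate A.

A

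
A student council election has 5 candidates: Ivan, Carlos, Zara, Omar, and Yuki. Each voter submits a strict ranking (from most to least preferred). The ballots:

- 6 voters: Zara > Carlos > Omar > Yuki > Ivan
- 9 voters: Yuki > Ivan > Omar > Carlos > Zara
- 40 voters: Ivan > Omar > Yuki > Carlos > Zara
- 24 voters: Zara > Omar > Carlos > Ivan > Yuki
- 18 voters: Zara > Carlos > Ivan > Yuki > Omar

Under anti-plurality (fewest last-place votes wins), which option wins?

Carlos

Last-place votes: Ivan 6, Carlos 0, Zara 49, Omar 18, Yuki 24.
Carlos is ranked last by the fewest voters, so Carlos wins.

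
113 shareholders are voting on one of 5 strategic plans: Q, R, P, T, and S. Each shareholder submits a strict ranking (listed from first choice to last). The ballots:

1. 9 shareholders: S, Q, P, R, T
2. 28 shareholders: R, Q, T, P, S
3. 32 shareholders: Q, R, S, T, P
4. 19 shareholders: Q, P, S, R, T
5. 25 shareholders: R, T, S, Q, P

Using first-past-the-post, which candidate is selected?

First-place votes: Q 51, R 53, P 0, T 0, S 9.
R has the most first-place votes.

R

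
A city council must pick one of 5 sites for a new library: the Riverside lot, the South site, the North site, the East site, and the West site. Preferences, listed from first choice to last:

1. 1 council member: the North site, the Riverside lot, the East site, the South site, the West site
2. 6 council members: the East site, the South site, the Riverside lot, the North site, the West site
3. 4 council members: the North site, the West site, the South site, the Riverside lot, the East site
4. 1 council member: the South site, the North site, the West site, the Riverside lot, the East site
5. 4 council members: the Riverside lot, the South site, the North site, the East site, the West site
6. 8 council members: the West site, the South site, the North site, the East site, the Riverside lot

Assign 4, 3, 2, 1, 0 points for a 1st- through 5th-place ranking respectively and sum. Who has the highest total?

the Riverside lot: 1·3 + 6·2 + 4·1 + 1·1 + 4·4 + 8·0 = 36
the South site: 1·1 + 6·3 + 4·2 + 1·4 + 4·3 + 8·3 = 67
the North site: 1·4 + 6·1 + 4·4 + 1·3 + 4·2 + 8·2 = 53
the East site: 1·2 + 6·4 + 4·0 + 1·0 + 4·1 + 8·1 = 38
the West site: 1·0 + 6·0 + 4·3 + 1·2 + 4·0 + 8·4 = 46
the South site has the highest Borda score (67).

the South site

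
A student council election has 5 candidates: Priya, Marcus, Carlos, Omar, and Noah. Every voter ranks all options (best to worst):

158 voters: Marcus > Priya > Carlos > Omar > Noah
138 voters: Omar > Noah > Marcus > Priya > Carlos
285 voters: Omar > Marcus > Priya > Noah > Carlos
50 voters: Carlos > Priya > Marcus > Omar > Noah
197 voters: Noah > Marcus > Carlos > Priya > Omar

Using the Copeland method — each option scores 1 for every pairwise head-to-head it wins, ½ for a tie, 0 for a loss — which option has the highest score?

Priya: beats Carlos and Noah; loses to Marcus and Omar → score 2.
Marcus: beats Priya, Carlos, and Noah; loses to Omar → score 3.
Carlos: loses to Priya, Marcus, Omar, and Noah → score 0.
Omar: beats Priya, Marcus, Carlos, and Noah → score 4.
Noah: beats Carlos; loses to Priya, Marcus, and Omar → score 1.
Omar has the best pairwise record.

Omar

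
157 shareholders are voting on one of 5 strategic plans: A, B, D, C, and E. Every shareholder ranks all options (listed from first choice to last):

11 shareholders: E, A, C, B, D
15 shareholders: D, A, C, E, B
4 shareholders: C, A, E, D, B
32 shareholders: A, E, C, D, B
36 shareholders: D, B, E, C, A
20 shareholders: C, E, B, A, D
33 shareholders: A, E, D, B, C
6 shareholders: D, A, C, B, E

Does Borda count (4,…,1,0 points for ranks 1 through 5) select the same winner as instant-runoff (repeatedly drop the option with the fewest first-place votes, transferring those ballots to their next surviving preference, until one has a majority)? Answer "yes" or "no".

Borda — scores: A 388, B 198, D 330, C 260, E 394. Winner: E.
Instant-runoff — R1 A 65, B 0, D 57, C 24, E 11 (B out); R2 A 65, D 57, C 24, E 11 (E out); R3 A 76, D 57, C 24 (C out); R4 A 100, D 57 (A winner). Winner: A.
The two methods disagree.

no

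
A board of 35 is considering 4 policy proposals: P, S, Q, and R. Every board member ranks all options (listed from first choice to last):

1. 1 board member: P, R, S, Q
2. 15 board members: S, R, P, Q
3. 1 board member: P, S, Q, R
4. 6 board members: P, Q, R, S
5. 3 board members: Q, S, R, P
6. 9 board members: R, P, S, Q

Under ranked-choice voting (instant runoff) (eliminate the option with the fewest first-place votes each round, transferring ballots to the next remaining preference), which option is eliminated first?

Q

Round 1: P 8, S 15, Q 3, R 9. Eliminate Q.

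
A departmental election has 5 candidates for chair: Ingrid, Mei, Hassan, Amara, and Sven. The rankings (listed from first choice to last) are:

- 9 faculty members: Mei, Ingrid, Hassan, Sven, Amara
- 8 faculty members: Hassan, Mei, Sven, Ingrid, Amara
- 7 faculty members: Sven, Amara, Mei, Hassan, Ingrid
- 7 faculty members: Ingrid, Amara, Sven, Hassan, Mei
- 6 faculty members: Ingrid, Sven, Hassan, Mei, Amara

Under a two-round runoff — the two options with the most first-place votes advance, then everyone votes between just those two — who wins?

Mei

Round 1 first-place votes: Ingrid 13, Mei 9, Hassan 8, Amara 0, Sven 7.
Ingrid and Mei advance.
Runoff: Ingrid is preferred to Mei by 13 voters; Mei by 24.
Mei wins the runoff.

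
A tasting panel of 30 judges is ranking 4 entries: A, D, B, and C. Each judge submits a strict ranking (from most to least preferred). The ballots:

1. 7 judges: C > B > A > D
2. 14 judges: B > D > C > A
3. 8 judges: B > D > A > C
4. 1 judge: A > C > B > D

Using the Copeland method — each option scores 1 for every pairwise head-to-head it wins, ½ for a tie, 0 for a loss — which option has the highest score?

A: loses to D, B, and C → score 0.
D: beats A and C; loses to B → score 2.
B: beats A, D, and C → score 3.
C: beats A; loses to D and B → score 1.
B has the best pairwise record.

B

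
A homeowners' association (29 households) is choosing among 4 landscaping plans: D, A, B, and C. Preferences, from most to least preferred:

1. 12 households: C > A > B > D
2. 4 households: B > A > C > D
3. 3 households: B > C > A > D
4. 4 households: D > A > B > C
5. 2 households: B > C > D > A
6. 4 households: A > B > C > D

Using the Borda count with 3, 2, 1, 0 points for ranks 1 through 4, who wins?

A

D: 12·0 + 4·0 + 3·0 + 4·3 + 2·1 + 4·0 = 14
A: 12·2 + 4·2 + 3·1 + 4·2 + 2·0 + 4·3 = 55
B: 12·1 + 4·3 + 3·3 + 4·1 + 2·3 + 4·2 = 51
C: 12·3 + 4·1 + 3·2 + 4·0 + 2·2 + 4·1 = 54
A has the highest Borda score (55).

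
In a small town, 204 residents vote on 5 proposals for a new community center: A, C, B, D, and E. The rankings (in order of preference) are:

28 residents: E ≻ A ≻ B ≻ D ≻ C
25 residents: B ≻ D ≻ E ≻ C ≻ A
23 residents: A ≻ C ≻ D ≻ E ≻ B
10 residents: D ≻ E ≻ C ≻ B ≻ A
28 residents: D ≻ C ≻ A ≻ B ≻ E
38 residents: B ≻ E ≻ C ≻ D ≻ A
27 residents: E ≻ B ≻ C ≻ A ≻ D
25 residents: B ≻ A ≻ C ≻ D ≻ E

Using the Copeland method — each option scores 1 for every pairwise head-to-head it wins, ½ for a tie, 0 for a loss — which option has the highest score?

A: beats D; loses to C, B, and E → score 1.
C: beats A and D; loses to B and E → score 2.
B: beats A, C, D, and E → score 4.
D: beats E; loses to A, C, and B → score 1.
E: beats A and C; loses to B and D → score 2.
B has the best pairwise record.

B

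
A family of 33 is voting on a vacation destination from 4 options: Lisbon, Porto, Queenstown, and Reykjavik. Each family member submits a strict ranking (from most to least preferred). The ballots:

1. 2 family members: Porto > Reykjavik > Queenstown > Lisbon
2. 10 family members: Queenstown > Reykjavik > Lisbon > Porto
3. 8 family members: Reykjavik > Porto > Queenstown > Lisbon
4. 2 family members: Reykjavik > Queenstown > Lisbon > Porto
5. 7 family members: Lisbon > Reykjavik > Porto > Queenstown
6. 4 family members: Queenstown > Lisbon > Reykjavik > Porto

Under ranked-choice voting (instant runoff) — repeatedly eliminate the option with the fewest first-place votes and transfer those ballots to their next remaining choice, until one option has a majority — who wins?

Round 1: Lisbon 7, Porto 2, Queenstown 14, Reykjavik 10. Eliminate Porto.
Round 2: Lisbon 7, Queenstown 14, Reykjavik 12. Eliminate Lisbon.
Round 3: Queenstown 14, Reykjavik 19. Reykjavik has a majority.

Reykjavik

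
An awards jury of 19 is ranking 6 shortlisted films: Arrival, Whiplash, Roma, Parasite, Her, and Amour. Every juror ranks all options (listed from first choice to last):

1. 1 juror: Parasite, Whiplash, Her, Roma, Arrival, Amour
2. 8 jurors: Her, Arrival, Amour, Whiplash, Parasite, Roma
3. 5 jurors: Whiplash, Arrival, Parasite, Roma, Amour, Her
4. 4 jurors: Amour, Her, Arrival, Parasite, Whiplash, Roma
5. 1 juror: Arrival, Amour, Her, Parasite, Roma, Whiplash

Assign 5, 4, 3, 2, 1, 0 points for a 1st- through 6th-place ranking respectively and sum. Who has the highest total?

Arrival: 1·1 + 8·4 + 5·4 + 4·3 + 1·5 = 70
Whiplash: 1·4 + 8·2 + 5·5 + 4·1 + 1·0 = 49
Roma: 1·2 + 8·0 + 5·2 + 4·0 + 1·1 = 13
Parasite: 1·5 + 8·1 + 5·3 + 4·2 + 1·2 = 38
Her: 1·3 + 8·5 + 5·0 + 4·4 + 1·3 = 62
Amour: 1·0 + 8·3 + 5·1 + 4·5 + 1·4 = 53
Arrival has the highest Borda score (70).

Arrival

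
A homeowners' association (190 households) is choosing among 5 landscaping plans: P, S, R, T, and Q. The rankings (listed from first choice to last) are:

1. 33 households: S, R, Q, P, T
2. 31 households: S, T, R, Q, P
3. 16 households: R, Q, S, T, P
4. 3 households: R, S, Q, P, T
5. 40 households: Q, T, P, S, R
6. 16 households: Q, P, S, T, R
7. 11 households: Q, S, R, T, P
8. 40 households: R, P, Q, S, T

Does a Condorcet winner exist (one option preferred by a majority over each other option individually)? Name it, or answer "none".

none

Checking pairwise contests:
R beats P 134–56.
P beats S 96–94.
S beats R 131–59.
S beats T 150–40.
R beats Q 123–67.
Every option loses at least one head-to-head, so there is no Condorcet winner.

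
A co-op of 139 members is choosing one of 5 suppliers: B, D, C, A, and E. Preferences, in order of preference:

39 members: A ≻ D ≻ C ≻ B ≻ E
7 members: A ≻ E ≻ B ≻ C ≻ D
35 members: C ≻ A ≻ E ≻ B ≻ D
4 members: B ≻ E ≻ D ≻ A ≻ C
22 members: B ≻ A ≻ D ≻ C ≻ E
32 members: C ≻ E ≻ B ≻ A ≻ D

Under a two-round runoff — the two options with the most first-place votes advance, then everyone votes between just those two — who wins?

A

Round 1 first-place votes: B 26, D 0, C 67, A 46, E 0.
C and A advance.
Runoff: C is preferred to A by 67 voters; A by 72.
A wins the runoff.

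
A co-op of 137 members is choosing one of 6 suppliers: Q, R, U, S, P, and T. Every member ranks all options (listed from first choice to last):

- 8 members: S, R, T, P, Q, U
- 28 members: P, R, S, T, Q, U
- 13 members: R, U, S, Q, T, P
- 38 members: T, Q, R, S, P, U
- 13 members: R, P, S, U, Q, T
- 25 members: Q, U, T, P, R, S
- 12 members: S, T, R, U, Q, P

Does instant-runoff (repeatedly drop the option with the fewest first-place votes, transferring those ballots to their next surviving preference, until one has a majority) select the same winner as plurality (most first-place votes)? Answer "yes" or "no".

yes

Instant-runoff — R1 Q 25, R 26, U 0, S 20, P 28, T 38 (U out); R2 Q 25, R 26, S 20, P 28, T 38 (S out); R3 Q 25, R 34, P 28, T 50 (Q out); R4 R 34, P 28, T 75 (T winner). Winner: T.
Plurality — first-place votes: Q 25, R 26, U 0, S 20, P 28, T 38. Winner: T.
The two methods agree.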